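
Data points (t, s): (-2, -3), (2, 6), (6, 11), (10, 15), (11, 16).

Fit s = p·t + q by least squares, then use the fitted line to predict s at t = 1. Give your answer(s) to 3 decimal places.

The normal system XᵀX·[p, q]ᵀ = Xᵀs is [[265, 27]; [27, 5]]·[p, q]ᵀ = [410, 45]ᵀ.
Eliminating q: 5·(row 1) − 27·(row 2) gives 596·p = 5·410 − 27·45 = 835, so p = 835/596.
Then q = (45 − 27·(835/596))/5 = 855/596.
At t = 1: ŝ = (835/596)·(1) + (855/596)·(1) = 845/298.

ŝ = 2.836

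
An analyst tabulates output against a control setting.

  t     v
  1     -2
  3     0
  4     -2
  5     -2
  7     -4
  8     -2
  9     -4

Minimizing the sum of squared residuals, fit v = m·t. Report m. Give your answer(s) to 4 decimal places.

m = -0.4082

With design matrix X, XᵀX = [[245]] and Xᵀv = [-100]ᵀ.
Hence m = -100 / 245 ≈ -0.408163.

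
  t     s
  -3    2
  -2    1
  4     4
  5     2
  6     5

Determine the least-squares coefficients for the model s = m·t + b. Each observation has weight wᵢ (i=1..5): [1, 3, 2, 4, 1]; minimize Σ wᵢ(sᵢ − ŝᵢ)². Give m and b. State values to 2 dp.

XᵀWX·[m, b]ᵀ = XᵀWs reads: 189·m + 25·b = 90;  25·m + 11·b = 26.
(Σwᵢ·t·t = 189, Σwᵢ·t = 25, Σwᵢ·1 = 11, Σwᵢ·t·s = 90, Σwᵢ·s = 26.)
Determinant 189·11 − 25² = 1454.
m = (90·11 − 25·26)/1454 = 170/727; b = (189·26 − 25·90)/1454 = 1332/727.

m = 0.23, b = 1.83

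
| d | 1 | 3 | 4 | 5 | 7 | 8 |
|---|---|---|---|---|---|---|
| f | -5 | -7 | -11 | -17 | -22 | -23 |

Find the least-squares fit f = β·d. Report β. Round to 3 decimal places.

With design matrix A, AᵀA = [[164]] and Aᵀf = [-493]ᵀ.
β = (-493)/164 = -3.0061.

β = -3.006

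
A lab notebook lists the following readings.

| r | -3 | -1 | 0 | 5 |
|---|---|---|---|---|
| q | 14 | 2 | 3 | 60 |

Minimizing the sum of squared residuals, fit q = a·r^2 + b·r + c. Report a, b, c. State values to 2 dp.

a = 1.91, b = 1.96, c = 2.58

Setting ∂/∂a … = 0 gives: 707·a + 97·b + 35·c = 1628;  97·a + 35·b + 1·c = 256;  35·a + 1·b + 4·c = 79.
(Σr^2·r^2 = 707, Σr^2·r = 97, Σr^2 = 35, Σr·r = 35, Σr = 1, Σ1 = 4, Σr^2·q = 1628, Σr·q = 256, Σq = 79.)
Row-reducing yields a = 3901/2046, b = 4003/2046, c = 879/341.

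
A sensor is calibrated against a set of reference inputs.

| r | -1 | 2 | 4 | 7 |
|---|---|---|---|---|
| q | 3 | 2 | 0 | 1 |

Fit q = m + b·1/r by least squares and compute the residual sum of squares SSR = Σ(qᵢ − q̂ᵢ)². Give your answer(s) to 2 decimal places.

SSR = 2.84

From the data, Σ1 = 4, Σ1/r = -3/28, Σ1/r·1/r = 1045/784.
Right-hand side: Σq = 6, Σ1/r·q = -13/7.
Determinant 4·(1045/784) − (-3/28)² = 4171/784.
m = (6·(1045/784) − (-3/28)·(-13/7))/(4171/784) = 6114/4171; b = (4·(-13/7) − (-3/28)·6)/(4171/784) = -5320/4171.
Residuals: 1079/4171, 4888/4171, -4784/4171, -1183/4171; SSR = 11830/4171.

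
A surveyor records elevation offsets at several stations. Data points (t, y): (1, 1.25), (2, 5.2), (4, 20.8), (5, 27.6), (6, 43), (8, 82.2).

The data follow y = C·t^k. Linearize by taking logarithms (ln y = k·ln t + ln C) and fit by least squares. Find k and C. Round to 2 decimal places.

k = 1.98, C = 1.27

Let Y = ln y. Fitting Y = k·ln t + ln C by least squares:
AᵀA = [[12.5270, 7.5601]; [7.5601, 6]], rhs = [26.5977, 16.3949]ᵀ  (here Σln t = 7.5601, Σ(ln t)² = 12.5270, Σln y = 16.3949, Σln t·ln y = 26.5977).
Δ = 12.5270·6 − (7.5601)² = 18.0074; k = (26.5977·6 − 7.5601·16.3949)/18.0074 = 1.97913, ln C = (12.5270·16.3949 − 7.5601·26.5977)/18.0074 = 0.23875, so C = exp(0.23875) = 1.26966.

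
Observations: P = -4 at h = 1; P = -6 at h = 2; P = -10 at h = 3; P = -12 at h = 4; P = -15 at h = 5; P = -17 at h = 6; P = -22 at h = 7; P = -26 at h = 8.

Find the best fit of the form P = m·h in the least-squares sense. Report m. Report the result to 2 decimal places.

m = -3.10

With design matrix A, AᵀA = [[204]] and AᵀP = [-633]ᵀ.
m = (-633)/204 = -3.10294.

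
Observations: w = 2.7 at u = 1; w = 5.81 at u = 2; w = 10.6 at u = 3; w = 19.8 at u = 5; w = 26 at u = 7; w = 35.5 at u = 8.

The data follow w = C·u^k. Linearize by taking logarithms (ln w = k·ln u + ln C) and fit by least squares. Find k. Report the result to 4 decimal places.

k = 1.2219

With ln wᵢ as the transformed response and ln uᵢ as the regressor:
Σln u = 7.4265, Σ(ln u)² = 12.3883, Σln w = 14.9270, Σln u·ln w = 22.3812.
Equations: 12.3883·k + 7.4265·ln C = 22.3812;  7.4265·k + 6·ln C = 14.9270.
Slope k = (n·Σln u·ln w − Σln u·Σln w)/(n·Σ(ln u)² − (Σln u)²) = (6·22.3812 − 7.4265·14.9270)/19.1764 = 1.22187; ln C = (Σln w − k·Σln u)/n = 0.97546.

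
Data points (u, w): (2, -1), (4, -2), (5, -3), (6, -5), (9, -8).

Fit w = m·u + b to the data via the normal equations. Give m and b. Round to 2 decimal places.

The normal equations are: 162·m + 26·b = -127;  26·m + 5·b = -19.
Eliminating b: 5·(row 1) − 26·(row 2) gives 134·m = 5·(-127) − 26·(-19) = -141, so m = -141/134.
Then b = ((-19) − 26·(-141/134))/5 = 112/67.

m = -1.05, b = 1.67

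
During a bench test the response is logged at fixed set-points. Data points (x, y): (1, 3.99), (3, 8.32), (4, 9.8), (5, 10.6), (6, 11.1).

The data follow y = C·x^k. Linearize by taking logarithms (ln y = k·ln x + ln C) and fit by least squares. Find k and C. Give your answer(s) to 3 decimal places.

k = 0.591, C = 4.118

With ln yᵢ as the transformed response and ln xᵢ as the regressor:
Σln x = 5.8861, Σ(ln x)² = 8.9295, Σln y = 10.5526, Σln x·ln y = 13.6040.
Equations: 8.9295·k + 5.8861·ln C = 13.6040;  5.8861·k + 5·ln C = 10.5526.
Δ = 8.9295·5 − (5.8861)² = 10.0010; k = (13.6040·5 − 5.8861·10.5526)/10.0010 = 0.59053, ln C = (8.9295·10.5526 − 5.8861·13.6040)/10.0010 = 1.41535, so C = exp(1.41535) = 4.11792.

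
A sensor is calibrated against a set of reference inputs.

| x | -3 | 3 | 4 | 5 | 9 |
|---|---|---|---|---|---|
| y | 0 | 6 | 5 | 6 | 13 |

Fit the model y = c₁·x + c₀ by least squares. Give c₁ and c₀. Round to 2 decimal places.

c₁ = 1.02, c₀ = 2.31

The normal system AᵀA·[c₁, c₀]ᵀ = Aᵀy is [[140, 18]; [18, 5]]·[c₁, c₀]ᵀ = [185, 30]ᵀ.
Eliminating c₀: 5·(row 1) − 18·(row 2) gives 376·c₁ = 5·185 − 18·30 = 385, so c₁ = 385/376.
Then c₀ = (30 − 18·(385/376))/5 = 435/188.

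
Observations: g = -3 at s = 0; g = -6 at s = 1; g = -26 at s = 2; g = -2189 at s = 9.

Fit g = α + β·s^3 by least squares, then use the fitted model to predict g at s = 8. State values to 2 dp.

Setting ∂/∂α … = 0 gives: 4·α + 738·β = -2224;  738·α + 531506·β = -1595995.
det = 4·531506 − 738² = 1581380.
α = ((-2224)·531506 − 738·(-1595995))/1581380 = -2112517/790690; β = (4·(-1595995) − 738·(-2224))/1581380 = -1185667/395345.
At s = 8: ĝ = (-2112517/790690)·(1) + (-1185667/395345)·(512) = -243247105/158138.

ĝ = -1538.20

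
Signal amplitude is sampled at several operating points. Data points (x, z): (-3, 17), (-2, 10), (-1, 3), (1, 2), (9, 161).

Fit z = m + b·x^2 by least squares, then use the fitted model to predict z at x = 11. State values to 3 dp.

ẑ = 240.082

The normal equations are: 5·m + 96·b = 193;  96·m + 6660·b = 13239.
(Σ1 = 5, Σx^2 = 96, Σx^2·x^2 = 6660, Σz = 193, Σx^2·z = 13239.)
Eliminating b: 6660·(row 1) − 96·(row 2) gives 24084·m = 6660·193 − 96·13239 = 14436, so m = 401/669.
Then b = (13239 − 96·(401/669))/6660 = 15889/8028.
At x = 11: ẑ = (401/669)·(1) + (15889/8028)·(121) = 1927381/8028.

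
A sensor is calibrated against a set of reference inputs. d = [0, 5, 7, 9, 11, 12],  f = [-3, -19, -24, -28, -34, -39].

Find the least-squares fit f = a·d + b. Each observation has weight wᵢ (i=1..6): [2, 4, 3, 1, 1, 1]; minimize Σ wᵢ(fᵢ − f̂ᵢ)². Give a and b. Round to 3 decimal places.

With design matrix M, MᵀWM = [[593, 73]; [73, 12]] and MᵀWf = [-1978, -255]ᵀ.
Determinant 593·12 − 73² = 1787.
a = ((-1978)·12 − 73·(-255))/1787 = -5121/1787; b = (593·(-255) − 73·(-1978))/1787 = -6821/1787.

a = -2.866, b = -3.817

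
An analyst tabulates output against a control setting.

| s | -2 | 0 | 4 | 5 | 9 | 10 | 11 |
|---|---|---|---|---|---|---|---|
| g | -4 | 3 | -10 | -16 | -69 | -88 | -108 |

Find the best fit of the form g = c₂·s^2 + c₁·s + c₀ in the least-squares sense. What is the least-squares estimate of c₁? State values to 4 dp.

The normal equations are: 32099·c₂ + 3241·c₁ + 347·c₀ = -28033;  3241·c₂ + 347·c₁ + 37·c₀ = -2801;  347·c₂ + 37·c₁ + 7·c₀ = -292.
Solving the 3×3 system (Gaussian elimination) gives c₂ = -165589/161404, c₁ = 198001/161404, c₀ = 214527/80702.

c₁ = 1.2267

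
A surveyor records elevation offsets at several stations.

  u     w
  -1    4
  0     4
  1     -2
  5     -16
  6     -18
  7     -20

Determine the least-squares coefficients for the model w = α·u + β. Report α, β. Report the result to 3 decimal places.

α = -3.276, β = 1.828

Compute the Gram sums: Σu·u = 112, Σu = 18, Σ1 = 6.
And Σu·w = -334, Σw = -48.
Normal equations: [[112, 18]; [18, 6]]·[α, β]ᵀ = [-334, -48]ᵀ.
Eliminating β: 6·(row 1) − 18·(row 2) gives 348·α = 6·(-334) − 18·(-48) = -1140, so α = -95/29.
Then β = ((-48) − 18·(-95/29))/6 = 53/29.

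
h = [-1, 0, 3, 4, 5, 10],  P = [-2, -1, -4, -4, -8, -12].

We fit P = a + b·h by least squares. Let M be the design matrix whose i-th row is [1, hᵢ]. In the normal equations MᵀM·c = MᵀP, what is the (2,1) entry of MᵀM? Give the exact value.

Row 2 ↔ basis h, column 1 ↔ basis 1, so (MᵀM)_{2,1} = Σᵢ h = (-1)·(1) + (0)·(1) + (3)·(1) + (4)·(1) + (5)·(1) + (10)·(1) = 21.

21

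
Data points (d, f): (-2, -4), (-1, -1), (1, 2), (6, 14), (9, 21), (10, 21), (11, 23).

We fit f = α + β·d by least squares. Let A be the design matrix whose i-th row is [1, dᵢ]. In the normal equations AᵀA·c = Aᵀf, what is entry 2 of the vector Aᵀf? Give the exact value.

747

Entry 2 ↔ basis d, so (Aᵀf)_{2} = Σᵢ (d)·fᵢ = (-2)·(-4) + (-1)·(-1) + (1)·(2) + (6)·(14) + (9)·(21) + (10)·(21) + (11)·(23) = 747.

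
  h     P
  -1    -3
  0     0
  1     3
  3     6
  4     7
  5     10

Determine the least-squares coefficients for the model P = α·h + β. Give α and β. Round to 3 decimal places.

α = 2.000, β = -0.167

XᵀX·[α, β]ᵀ = XᵀP reads: 52·α + 12·β = 102;  12·α + 6·β = 23.
(Σh·h = 52, Σh = 12, Σ1 = 6, Σh·P = 102, ΣP = 23.)
Determinant 52·6 − 12² = 168.
α = (102·6 − 12·23)/168 = 2; β = (52·23 − 12·102)/168 = -1/6.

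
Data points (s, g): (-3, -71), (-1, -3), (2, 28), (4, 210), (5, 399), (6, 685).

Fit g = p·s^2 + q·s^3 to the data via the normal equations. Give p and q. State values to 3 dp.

Compute the Gram sums: Σs^2·s^2 = 2275, Σs^2·s^3 = 11713, Σs^3·s^3 = 67171.
For Aᵀg: Σs^2·g = 37465, Σs^3·g = 213419.
AᵀA·[p, q]ᵀ = Aᵀg becomes [[2275, 11713]; [11713, 67171]]·[p, q]ᵀ = [37465, 213419]ᵀ.
det = 2275·67171 − 11713² = 15619656.
p = (37465·67171 − 11713·213419)/15619656 = 161392/150189; q = (2275·213419 − 11713·37465)/15619656 = 449045/150189.

p = 1.075, q = 2.990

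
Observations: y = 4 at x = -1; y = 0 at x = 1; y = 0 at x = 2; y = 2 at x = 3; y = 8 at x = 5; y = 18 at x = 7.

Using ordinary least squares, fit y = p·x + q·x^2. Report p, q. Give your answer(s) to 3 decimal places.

p = -1.207, q = 0.548

Normal-equation sums: Σx·x = 89, Σx·x^2 = 503, Σx^2·x^2 = 3125.
Moment sums: Σx·y = 168, Σx^2·y = 1104.
Normal equations: [[89, 503]; [503, 3125]]·[p, q]ᵀ = [168, 1104]ᵀ.
Determinant 89·3125 − 503² = 25116.
p = (168·3125 − 503·1104)/25116 = -2526/2093; q = (89·1104 − 503·168)/25116 = 1146/2093.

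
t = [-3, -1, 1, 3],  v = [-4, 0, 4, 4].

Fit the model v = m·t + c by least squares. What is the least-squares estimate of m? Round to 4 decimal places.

The normal system AᵀA·[m, c]ᵀ = Aᵀv is [[20, 0]; [0, 4]]·[m, c]ᵀ = [28, 4]ᵀ.
Determinant 20·4 − 0² = 80.
m = (28·4 − 0·4)/80 = 7/5; c = (20·4 − 0·28)/80 = 1.

m = 1.4000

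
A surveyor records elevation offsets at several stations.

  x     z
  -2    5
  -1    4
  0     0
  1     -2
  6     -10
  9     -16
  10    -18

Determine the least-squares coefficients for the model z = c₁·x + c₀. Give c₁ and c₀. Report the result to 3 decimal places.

c₁ = -1.889, c₀ = 0.920

AᵀA·[c₁, c₀]ᵀ = Aᵀz reads: 223·c₁ + 23·c₀ = -400;  23·c₁ + 7·c₀ = -37.
det = 223·7 − 23² = 1032.
c₁ = ((-400)·7 − 23·(-37))/1032 = -1949/1032; c₀ = (223·(-37) − 23·(-400))/1032 = 949/1032.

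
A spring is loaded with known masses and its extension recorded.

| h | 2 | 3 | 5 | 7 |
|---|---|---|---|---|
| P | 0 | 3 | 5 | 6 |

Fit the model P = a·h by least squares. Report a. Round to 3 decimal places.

a = 0.874

The normal equations are: 87·a = 76.
(Σh·h = 87, Σh·P = 76.)
a = 76/87 = 0.873563.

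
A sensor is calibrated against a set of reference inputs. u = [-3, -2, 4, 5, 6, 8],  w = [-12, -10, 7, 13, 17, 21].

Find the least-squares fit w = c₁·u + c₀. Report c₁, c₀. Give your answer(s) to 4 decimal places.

Normal-equation sums: Σu·u = 154, Σu = 18, Σ1 = 6.
And Σu·w = 419, Σw = 36.
Eliminating c₀: 6·(row 1) − 18·(row 2) gives 600·c₁ = 6·419 − 18·36 = 1866, so c₁ = 311/100.
Then c₀ = (36 − 18·(311/100))/6 = -333/100.

c₁ = 3.1100, c₀ = -3.3300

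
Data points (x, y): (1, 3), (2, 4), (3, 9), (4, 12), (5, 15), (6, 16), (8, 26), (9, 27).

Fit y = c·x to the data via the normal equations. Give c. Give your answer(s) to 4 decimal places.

AᵀA·[c]ᵀ = Aᵀy reads: 236·c = 708.
(Σx·x = 236, Σx·y = 708.)
Hence c = 708 / 236 ≈ 3.

c = 3.0000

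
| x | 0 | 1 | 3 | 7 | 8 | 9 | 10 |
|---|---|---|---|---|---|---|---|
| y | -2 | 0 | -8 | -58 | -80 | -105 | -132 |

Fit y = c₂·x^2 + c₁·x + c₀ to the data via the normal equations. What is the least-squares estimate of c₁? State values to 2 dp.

c₁ = 3.21

The normal system MᵀM·[c₂, c₁, c₀]ᵀ = Mᵀy is [[23140, 2612, 304]; [2612, 304, 38]; [304, 38, 7]]·[c₂, c₁, c₀]ᵀ = [-29739, -3335, -385]ᵀ.
Row-reducing yields c₂ = -7273/4488, c₁ = 77/24, c₀ = -1525/748.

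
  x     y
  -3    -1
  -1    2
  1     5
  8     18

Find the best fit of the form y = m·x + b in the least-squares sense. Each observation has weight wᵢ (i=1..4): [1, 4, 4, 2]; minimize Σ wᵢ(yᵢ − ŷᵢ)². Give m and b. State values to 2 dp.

m = 1.76, b = 3.64

Compute the Gram sums: Σwᵢ·x·x = 145, Σwᵢ·x = 13, Σwᵢ·1 = 11.
And Σwᵢ·x·y = 303, Σwᵢ·y = 63.
det = 145·11 − 13² = 1426.
m = (303·11 − 13·63)/1426 = 1257/713; b = (145·63 − 13·303)/1426 = 2598/713.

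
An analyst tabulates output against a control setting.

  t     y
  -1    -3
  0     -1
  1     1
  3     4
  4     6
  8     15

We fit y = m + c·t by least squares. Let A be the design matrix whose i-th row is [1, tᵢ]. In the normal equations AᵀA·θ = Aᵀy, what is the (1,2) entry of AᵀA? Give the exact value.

15

Row 1 ↔ basis 1, column 2 ↔ basis t, so (AᵀA)_{1,2} = Σᵢ t = (1)·(-1) + (1)·(0) + (1)·(1) + (1)·(3) + (1)·(4) + (1)·(8) = 15.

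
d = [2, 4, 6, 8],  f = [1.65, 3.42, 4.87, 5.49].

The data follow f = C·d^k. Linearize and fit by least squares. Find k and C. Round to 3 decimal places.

k = 0.892, C = 0.930

With ln fᵢ as the transformed response and ln dᵢ as the regressor:
Σln d = 5.9506, Σ(ln d)² = 9.9367, Σln f = 5.0164, Σln d·ln f = 8.4294.
Equations: 9.9367·k + 5.9506·ln C = 8.4294;  5.9506·k + 4·ln C = 5.0164.
Δ = 9.9367·4 − (5.9506)² = 4.3368; k = (8.4294·4 − 5.9506·5.0164)/4.3368 = 0.89158, ln C = (9.9367·5.0164 − 5.9506·8.4294)/4.3368 = -0.07226, so C = exp(-0.07226) = 0.93029.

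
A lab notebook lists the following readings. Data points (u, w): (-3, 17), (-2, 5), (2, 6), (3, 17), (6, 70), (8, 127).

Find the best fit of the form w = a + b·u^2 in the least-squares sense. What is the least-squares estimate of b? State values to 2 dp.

Compute the Gram sums: Σ1 = 6, Σu^2 = 126, Σu^2·u^2 = 5586.
For Aᵀw: Σw = 242, Σu^2·w = 10998.
det = 6·5586 − 126² = 17640.
a = (242·5586 − 126·10998)/17640 = -202/105; b = (6·10998 − 126·242)/17640 = 493/245.

b = 2.01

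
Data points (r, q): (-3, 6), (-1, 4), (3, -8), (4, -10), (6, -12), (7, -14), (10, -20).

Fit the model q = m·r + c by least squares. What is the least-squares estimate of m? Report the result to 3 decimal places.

m = -2.069

Entries of AᵀA: Σr·r = 220, Σr = 26, Σ1 = 7.
For Aᵀq: Σr·q = -456, Σq = -54.
AᵀA·[m, c]ᵀ = Aᵀq becomes [[220, 26]; [26, 7]]·[m, c]ᵀ = [-456, -54]ᵀ.
det = 220·7 − 26² = 864.
m = ((-456)·7 − 26·(-54))/864 = -149/72; c = (220·(-54) − 26·(-456))/864 = -1/36.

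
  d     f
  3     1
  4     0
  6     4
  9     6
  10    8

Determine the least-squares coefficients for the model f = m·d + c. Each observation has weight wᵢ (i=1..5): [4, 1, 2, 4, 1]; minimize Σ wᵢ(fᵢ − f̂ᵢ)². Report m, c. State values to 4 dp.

m = 0.9236, c = -2.0291

The normal system AᵀWA·[m, c]ᵀ = AᵀWf is [[548, 74]; [74, 12]]·[m, c]ᵀ = [356, 44]ᵀ.
Determinant 548·12 − 74² = 1100.
m = (356·12 − 74·44)/1100 = 254/275; c = (548·44 − 74·356)/1100 = -558/275.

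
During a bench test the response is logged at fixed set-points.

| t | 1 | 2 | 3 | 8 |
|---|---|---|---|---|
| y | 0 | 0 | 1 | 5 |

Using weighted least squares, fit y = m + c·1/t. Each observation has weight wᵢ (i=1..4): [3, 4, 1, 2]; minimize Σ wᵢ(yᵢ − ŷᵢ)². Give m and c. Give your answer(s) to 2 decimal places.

m = 3.58, c = -4.45

Normal-equation sums: Σwᵢ·1 = 10, Σwᵢ·1/t = 67/12, Σwᵢ·1/t·1/t = 1193/288.
Right-hand side: Σwᵢ·y = 11, Σwᵢ·1/t·y = 19/12.
So AᵀWA·[m, c]ᵀ = AᵀWy: [[10, 67/12]; [67/12, 1193/288]]·[m, c]ᵀ = [11, 19/12]ᵀ.
Eliminating c: (1193/288)·(row 1) − (67/12)·(row 2) gives (41/4)·m = (1193/288)·11 − (67/12)·(19/12) = 10577/288, so m = 10577/2952.
Then c = ((19/12) − (67/12)·(10577/2952))/(1193/288) = -547/123.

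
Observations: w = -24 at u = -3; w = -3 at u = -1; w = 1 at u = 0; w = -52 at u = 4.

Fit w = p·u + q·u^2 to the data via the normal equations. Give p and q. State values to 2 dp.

Compute the Gram sums: Σu·u = 26, Σu·u^2 = 36, Σu^2·u^2 = 338.
And Σu·w = -133, Σu^2·w = -1051.
Normal equations: [[26, 36]; [36, 338]]·[p, q]ᵀ = [-133, -1051]ᵀ.
Δ = 26·338 − 36² = 7492.
p = ((-133)·338 − 36·(-1051))/7492 = -3559/3746; q = (26·(-1051) − 36·(-133))/7492 = -11269/3746.

p = -0.95, q = -3.01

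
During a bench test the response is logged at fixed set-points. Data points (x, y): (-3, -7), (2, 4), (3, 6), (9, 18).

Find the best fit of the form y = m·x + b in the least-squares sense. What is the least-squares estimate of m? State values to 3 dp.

The normal system MᵀM·[m, b]ᵀ = Mᵀy is [[103, 11]; [11, 4]]·[m, b]ᵀ = [209, 21]ᵀ.
det = 103·4 − 11² = 291.
m = (209·4 − 11·21)/291 = 605/291; b = (103·21 − 11·209)/291 = -136/291.

m = 2.079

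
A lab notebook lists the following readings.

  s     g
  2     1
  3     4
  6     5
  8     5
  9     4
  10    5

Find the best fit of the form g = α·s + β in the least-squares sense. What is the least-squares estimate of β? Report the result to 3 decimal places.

Entries of XᵀX: Σs·s = 294, Σs = 38, Σ1 = 6.
Right-hand side: Σs·g = 170, Σg = 24.
Determinant 294·6 − 38² = 320.
α = (170·6 − 38·24)/320 = 27/80; β = (294·24 − 38·170)/320 = 149/80.

β = 1.863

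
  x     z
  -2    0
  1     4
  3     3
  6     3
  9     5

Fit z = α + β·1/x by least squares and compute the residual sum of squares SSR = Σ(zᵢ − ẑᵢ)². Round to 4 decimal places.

Compute the Gram sums: Σ1 = 5, Σ1/x = 10/9, Σ1/x·1/x = 227/162.
And Σz = 15, Σ1/x·z = 109/18.
Normal equations: [[5, 10/9]; [10/9, 227/162]]·[α, β]ᵀ = [15, 109/18]ᵀ.
Eliminating β: (227/162)·(row 1) − (10/9)·(row 2) gives (935/162)·α = (227/162)·15 − (10/9)·(109/18) = 2315/162, so α = 463/187.
Then β = ((109/18) − (10/9)·(463/187))/(227/162) = 441/187.
Residuals: -485/374, -156/187, -49/187, 49/374, 423/187; SSR = 2835/374.

SSR = 7.5802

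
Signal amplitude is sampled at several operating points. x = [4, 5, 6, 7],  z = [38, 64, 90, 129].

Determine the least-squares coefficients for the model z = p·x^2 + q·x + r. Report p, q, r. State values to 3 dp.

p = 3.250, q = -5.850, r = 10.050

Normal-equation sums: Σx^2·x^2 = 4578, Σx^2·x = 748, Σx^2 = 126, Σx·x = 126, Σx = 22, Σ1 = 4.
Moment sums: Σx^2·z = 11769, Σx·z = 1915, Σz = 321.
MᵀM·[p, q, r]ᵀ = Mᵀz becomes [[4578, 748, 126]; [748, 126, 22]; [126, 22, 4]]·[p, q, r]ᵀ = [11769, 1915, 321]ᵀ.
Row-reducing yields p = 13/4, q = -117/20, r = 201/20.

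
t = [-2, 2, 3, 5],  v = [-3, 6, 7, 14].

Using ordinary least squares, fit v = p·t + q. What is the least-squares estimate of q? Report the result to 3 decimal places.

q = 1.308

XᵀX·[p, q]ᵀ = Xᵀv reads: 42·p + 8·q = 109;  8·p + 4·q = 24.
(Σt·t = 42, Σt = 8, Σ1 = 4, Σt·v = 109, Σv = 24.)
Eliminating q: 4·(row 1) − 8·(row 2) gives 104·p = 4·109 − 8·24 = 244, so p = 61/26.
Then q = (24 − 8·(61/26))/4 = 17/13.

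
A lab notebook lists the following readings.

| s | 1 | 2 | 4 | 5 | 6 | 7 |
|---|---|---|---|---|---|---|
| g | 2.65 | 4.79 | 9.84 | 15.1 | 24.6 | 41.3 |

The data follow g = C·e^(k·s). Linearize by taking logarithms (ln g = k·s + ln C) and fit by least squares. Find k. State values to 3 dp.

k = 0.440

With ln gᵢ as the transformed response and sᵢ as the regressor:
AᵀA = [[131.0000, 25.0000]; [25.0000, 6]], rhs = [72.0894, 14.4658]ᵀ  (here Σs = 25.0000, Σ(s)² = 131.0000, Σln g = 14.4658, Σs·ln g = 72.0894).
Solving (det = 161.0000): k = 0.44031, ln C = 0.57634.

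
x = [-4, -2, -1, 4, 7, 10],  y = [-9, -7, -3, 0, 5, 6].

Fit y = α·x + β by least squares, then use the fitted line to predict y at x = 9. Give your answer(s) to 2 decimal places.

The normal system MᵀM·[α, β]ᵀ = Mᵀy is [[186, 14]; [14, 6]]·[α, β]ᵀ = [148, -8]ᵀ.
Eliminating β: 6·(row 1) − 14·(row 2) gives 920·α = 6·148 − 14·(-8) = 1000, so α = 25/23.
Then β = ((-8) − 14·(25/23))/6 = -89/23.
At x = 9: ŷ = (25/23)·(9) + (-89/23)·(1) = 136/23.

ŷ = 5.91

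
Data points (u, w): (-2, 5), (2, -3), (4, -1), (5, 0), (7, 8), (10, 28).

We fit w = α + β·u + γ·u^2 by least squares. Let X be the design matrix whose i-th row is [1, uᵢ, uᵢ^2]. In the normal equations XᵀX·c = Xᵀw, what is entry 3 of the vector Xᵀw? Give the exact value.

3184

Entry 3 ↔ basis u^2, so (Xᵀw)_{3} = Σᵢ (u^2)·wᵢ = (4)·(5) + (4)·(-3) + (16)·(-1) + (25)·(0) + (49)·(8) + (100)·(28) = 3184.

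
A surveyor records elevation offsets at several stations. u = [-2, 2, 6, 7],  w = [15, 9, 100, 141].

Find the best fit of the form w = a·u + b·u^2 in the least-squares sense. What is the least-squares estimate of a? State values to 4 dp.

Forming AᵀA = [[93, 559]; [559, 3729]] and Aᵀw = [1575, 10605]ᵀ gives AᵀA·[a, b]ᵀ = Aᵀw.
Δ = 93·3729 − 559² = 34316.
a = (1575·3729 − 559·10605)/34316 = -13755/8579; b = (93·10605 − 559·1575)/34316 = 26460/8579.

a = -1.6033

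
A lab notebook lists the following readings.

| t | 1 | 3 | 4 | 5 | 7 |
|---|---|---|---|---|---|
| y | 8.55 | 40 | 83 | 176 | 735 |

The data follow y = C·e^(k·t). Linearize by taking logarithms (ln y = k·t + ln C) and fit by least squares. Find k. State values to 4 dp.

k = 0.7422

Let Y = ln y. Fitting Y = k·t + ln C by least squares:
XᵀX = [[100.0000, 20.0000]; [20.0000, 5]], rhs = [102.9394, 22.0240]ᵀ  (here Σt = 20.0000, Σ(t)² = 100.0000, Σln y = 22.0240, Σt·ln y = 102.9394).
Slope k = (n·Σt·ln y − Σt·Σln y)/(n·Σ(t)² − (Σt)²) = (5·102.9394 − 20.0000·22.0240)/100.0000 = 0.74217; ln C = (Σln y − k·Σt)/n = 1.43612.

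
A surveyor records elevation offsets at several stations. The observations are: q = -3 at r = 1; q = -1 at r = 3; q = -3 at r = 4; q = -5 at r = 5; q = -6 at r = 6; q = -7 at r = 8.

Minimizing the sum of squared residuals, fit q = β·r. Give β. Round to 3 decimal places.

β = -0.894

The normal system XᵀX·[β]ᵀ = Xᵀq is [[151]]·[β]ᵀ = [-135]ᵀ.
Hence β = -135 / 151 ≈ -0.89404.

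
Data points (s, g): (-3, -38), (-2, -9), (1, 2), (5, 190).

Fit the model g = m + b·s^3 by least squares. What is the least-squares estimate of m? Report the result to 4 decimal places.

m = 2.0804

Setting ∂/∂m … = 0 gives: 4·m + 91·b = 145;  91·m + 16419·b = 24850.
(Σ1 = 4, Σs^3 = 91, Σs^3·s^3 = 16419, Σg = 145, Σs^3·g = 24850.)
det = 4·16419 − 91² = 57395.
m = (145·16419 − 91·24850)/57395 = 1837/883; b = (4·24850 − 91·145)/57395 = 17241/11479.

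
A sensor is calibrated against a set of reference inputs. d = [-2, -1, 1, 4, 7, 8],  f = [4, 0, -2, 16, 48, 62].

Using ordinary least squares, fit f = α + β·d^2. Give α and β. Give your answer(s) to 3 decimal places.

Entries of MᵀM: Σ1 = 6, Σd^2 = 135, Σd^2·d^2 = 6771.
Right-hand side: Σf = 128, Σd^2·f = 6590.
MᵀM·[α, β]ᵀ = Mᵀf becomes [[6, 135]; [135, 6771]]·[α, β]ᵀ = [128, 6590]ᵀ.
Determinant 6·6771 − 135² = 22401.
α = (128·6771 − 135·6590)/22401 = -7654/7467; β = (6·6590 − 135·128)/22401 = 7420/7467.

α = -1.025, β = 0.994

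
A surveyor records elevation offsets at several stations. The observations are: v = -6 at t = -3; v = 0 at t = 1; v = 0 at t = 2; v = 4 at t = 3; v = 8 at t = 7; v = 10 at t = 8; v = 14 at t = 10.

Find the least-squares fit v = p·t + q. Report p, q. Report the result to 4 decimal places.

Sums needed: Σt·t = 236, Σt = 28, Σ1 = 7.
Right-hand side: Σt·v = 306, Σv = 30.
AᵀA·[p, q]ᵀ = Aᵀv becomes [[236, 28]; [28, 7]]·[p, q]ᵀ = [306, 30]ᵀ.
det = 236·7 − 28² = 868.
p = (306·7 − 28·30)/868 = 3/2; q = (236·30 − 28·306)/868 = -12/7.

p = 1.5000, q = -1.7143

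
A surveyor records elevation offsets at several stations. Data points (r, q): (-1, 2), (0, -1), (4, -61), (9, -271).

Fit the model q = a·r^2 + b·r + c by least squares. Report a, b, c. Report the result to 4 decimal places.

AᵀA·[a, b, c]ᵀ = Aᵀq reads: 6818·a + 792·b + 98·c = -22925;  792·a + 98·b + 12·c = -2685;  98·a + 12·b + 4·c = -331.
(Σr^2·r^2 = 6818, Σr^2·r = 792, Σr^2 = 98, Σr·r = 98, Σr = 12, Σ1 = 4, Σr^2·q = -22925, Σr·q = -2685, Σq = -331.)
Solving the 3×3 system (Gaussian elimination) gives a = -15189/5170, b = -19089/5170, c = 158/517.

a = -2.9379, b = -3.6923, c = 0.3056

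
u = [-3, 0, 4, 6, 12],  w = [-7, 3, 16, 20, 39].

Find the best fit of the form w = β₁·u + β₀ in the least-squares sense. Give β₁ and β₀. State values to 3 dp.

The normal system MᵀM·[β₁, β₀]ᵀ = Mᵀw is [[205, 19]; [19, 5]]·[β₁, β₀]ᵀ = [673, 71]ᵀ.
Eliminating β₀: 5·(row 1) − 19·(row 2) gives 664·β₁ = 5·673 − 19·71 = 2016, so β₁ = 252/83.
Then β₀ = (71 − 19·(252/83))/5 = 221/83.

β₁ = 3.036, β₀ = 2.663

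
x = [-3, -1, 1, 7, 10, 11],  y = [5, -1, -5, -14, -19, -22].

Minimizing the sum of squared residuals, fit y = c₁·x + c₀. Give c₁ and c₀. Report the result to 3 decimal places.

Normal-equation sums: Σx·x = 281, Σx = 25, Σ1 = 6.
And Σx·y = -549, Σy = -56.
MᵀM·[c₁, c₀]ᵀ = Mᵀy becomes [[281, 25]; [25, 6]]·[c₁, c₀]ᵀ = [-549, -56]ᵀ.
Δ = 281·6 − 25² = 1061.
c₁ = ((-549)·6 − 25·(-56))/1061 = -1894/1061; c₀ = (281·(-56) − 25·(-549))/1061 = -2011/1061.

c₁ = -1.785, c₀ = -1.895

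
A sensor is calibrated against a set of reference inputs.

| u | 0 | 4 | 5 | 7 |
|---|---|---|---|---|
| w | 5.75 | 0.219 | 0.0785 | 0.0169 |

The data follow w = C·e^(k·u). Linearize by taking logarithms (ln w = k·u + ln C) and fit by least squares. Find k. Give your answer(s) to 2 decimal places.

k = -0.84

With ln wᵢ as the transformed response and uᵢ as the regressor:
AᵀA = [[90.0000, 16.0000]; [16.0000, 4]], rhs = [-47.3611, -6.3946]ᵀ  (here Σu = 16.0000, Σ(u)² = 90.0000, Σln w = -6.3946, Σu·ln w = -47.3611).
Δ = 90.0000·4 − (16.0000)² = 104.0000; k = (-47.3611·4 − 16.0000·-6.3946)/104.0000 = -0.83780, ln C = (90.0000·-6.3946 − 16.0000·-47.3611)/104.0000 = 1.75255.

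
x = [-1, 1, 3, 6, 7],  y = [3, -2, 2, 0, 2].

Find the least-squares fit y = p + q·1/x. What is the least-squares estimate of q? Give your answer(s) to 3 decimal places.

q = -2.259

Entries of MᵀM: Σ1 = 5, Σ1/x = 9/14, Σ1/x·1/x = 3809/1764.
Right-hand side: Σy = 5, Σ1/x·y = -85/21.
So MᵀM·[p, q]ᵀ = Mᵀy: [[5, 9/14]; [9/14, 3809/1764]]·[p, q]ᵀ = [5, -85/21]ᵀ.
Determinant 5·(3809/1764) − (9/14)² = 4579/441.
p = (5·(3809/1764) − (9/14)·(-85/21))/(4579/441) = 23635/18316; q = (5·(-85/21) − (9/14)·5)/(4579/441) = -20685/9158.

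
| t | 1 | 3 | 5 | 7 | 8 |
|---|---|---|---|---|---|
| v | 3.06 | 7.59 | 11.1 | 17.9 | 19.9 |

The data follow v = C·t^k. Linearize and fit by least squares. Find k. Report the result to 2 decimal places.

k = 0.90

Let Y = ln v. Fitting Y = k·ln t + ln C by least squares:
Σln t = 6.7334, Σ(ln t)² = 11.9079, Σln v = 11.4277, Σln t·ln v = 17.9331.
Equations: 11.9079·k + 6.7334·ln C = 17.9331;  6.7334·k + 5·ln C = 11.4277.
Solving (det = 14.2007): k = 0.89560, ln C = 1.07945.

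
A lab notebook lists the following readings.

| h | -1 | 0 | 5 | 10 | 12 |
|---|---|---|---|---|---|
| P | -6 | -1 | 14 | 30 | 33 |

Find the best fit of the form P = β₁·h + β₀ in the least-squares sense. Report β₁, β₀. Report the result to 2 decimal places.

From the data, Σh·h = 270, Σh = 26, Σ1 = 5.
Right-hand side: Σh·P = 772, ΣP = 70.
Normal equations: [[270, 26]; [26, 5]]·[β₁, β₀]ᵀ = [772, 70]ᵀ.
Eliminating β₀: 5·(row 1) − 26·(row 2) gives 674·β₁ = 5·772 − 26·70 = 2040, so β₁ = 1020/337.
Then β₀ = (70 − 26·(1020/337))/5 = -586/337.

β₁ = 3.03, β₀ = -1.74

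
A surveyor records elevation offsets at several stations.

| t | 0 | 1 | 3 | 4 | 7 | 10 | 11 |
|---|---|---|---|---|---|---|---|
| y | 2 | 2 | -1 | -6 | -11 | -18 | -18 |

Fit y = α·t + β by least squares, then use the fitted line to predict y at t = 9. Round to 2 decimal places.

From the data, Σt·t = 296, Σt = 36, Σ1 = 7.
Right-hand side: Σt·y = -480, Σy = -50.
Normal equations: [[296, 36]; [36, 7]]·[α, β]ᵀ = [-480, -50]ᵀ.
Determinant 296·7 − 36² = 776.
α = ((-480)·7 − 36·(-50))/776 = -195/97; β = (296·(-50) − 36·(-480))/776 = 310/97.
At t = 9: ŷ = (-195/97)·(9) + (310/97)·(1) = -1445/97.

ŷ = -14.90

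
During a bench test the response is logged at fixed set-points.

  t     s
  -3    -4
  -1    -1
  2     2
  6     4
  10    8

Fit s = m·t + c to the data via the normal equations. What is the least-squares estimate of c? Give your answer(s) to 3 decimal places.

c = -0.621

Forming AᵀA = [[150, 14]; [14, 5]] and Aᵀs = [121, 9]ᵀ gives AᵀA·[m, c]ᵀ = Aᵀs.
det = 150·5 − 14² = 554.
m = (121·5 − 14·9)/554 = 479/554; c = (150·9 − 14·121)/554 = -172/277.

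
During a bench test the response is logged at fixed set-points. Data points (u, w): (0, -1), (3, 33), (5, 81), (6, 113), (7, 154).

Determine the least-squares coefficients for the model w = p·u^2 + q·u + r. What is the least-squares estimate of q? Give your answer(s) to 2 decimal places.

The normal equations are: 4403·p + 711·q + 119·r = 13936;  711·p + 119·q + 21·r = 2260;  119·p + 21·q + 5·r = 380.
Row-reducing yields p = 1186/429, q = 372/143, r = -310/429.

q = 2.60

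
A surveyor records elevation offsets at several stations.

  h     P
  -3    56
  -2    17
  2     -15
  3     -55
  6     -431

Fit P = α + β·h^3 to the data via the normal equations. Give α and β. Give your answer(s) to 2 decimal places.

Forming AᵀA = [[5, 216]; [216, 48242]] and AᵀP = [-428, -96349]ᵀ gives AᵀA·[α, β]ᵀ = AᵀP.
Eliminating β: 48242·(row 1) − 216·(row 2) gives 194554·α = 48242·(-428) − 216·(-96349) = 163808, so α = 81904/97277.
Then β = ((-96349) − 216·(81904/97277))/48242 = -389297/194554.

α = 0.84, β = -2.00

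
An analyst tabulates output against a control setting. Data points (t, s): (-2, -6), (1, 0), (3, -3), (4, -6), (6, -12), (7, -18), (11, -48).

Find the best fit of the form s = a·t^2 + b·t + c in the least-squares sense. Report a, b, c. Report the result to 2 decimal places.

Setting ∂/∂a … = 0 gives: 18692·a + 1974·b + 236·c = -7269;  1974·a + 236·b + 30·c = -747;  236·a + 30·b + 7·c = -93.
(Σt^2·t^2 = 18692, Σt^2·t = 1974, Σt^2 = 236, Σt·t = 236, Σt = 30, Σ1 = 7, Σt^2·s = -7269, Σt·s = -747, Σs = -93.)
Inverting the 3×3 Gram matrix, [a, b, c]ᵀ = [-380367/793618, 834147/793618, -647448/396809]ᵀ.

a = -0.48, b = 1.05, c = -1.63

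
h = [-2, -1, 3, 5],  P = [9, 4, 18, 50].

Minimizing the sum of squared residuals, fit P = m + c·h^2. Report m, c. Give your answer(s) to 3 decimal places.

m = 1.411, c = 1.932

Normal-equation sums: Σ1 = 4, Σh^2 = 39, Σh^2·h^2 = 723.
Right-hand side: ΣP = 81, Σh^2·P = 1452.
Determinant 4·723 − 39² = 1371.
m = (81·723 − 39·1452)/1371 = 645/457; c = (4·1452 − 39·81)/1371 = 883/457.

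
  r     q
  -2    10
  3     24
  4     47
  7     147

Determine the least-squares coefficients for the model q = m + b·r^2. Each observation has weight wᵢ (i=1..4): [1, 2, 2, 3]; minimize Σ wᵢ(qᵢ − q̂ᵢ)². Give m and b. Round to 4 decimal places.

m = -2.6398, b = 3.0553

From the data, Σwᵢ·1 = 8, Σwᵢ·r^2 = 201, Σwᵢ·r^2·r^2 = 7893.
Moment sums: Σwᵢ·q = 593, Σwᵢ·r^2·q = 23585.
Determinant 8·7893 − 201² = 22743.
m = (593·7893 − 201·23585)/22743 = -20012/7581; b = (8·23585 − 201·593)/22743 = 69487/22743.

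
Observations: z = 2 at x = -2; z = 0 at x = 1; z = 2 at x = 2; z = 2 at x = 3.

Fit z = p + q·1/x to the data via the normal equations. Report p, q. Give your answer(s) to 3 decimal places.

p = 1.881, q = -1.143

Entries of MᵀM: Σ1 = 4, Σ1/x = 4/3, Σ1/x·1/x = 29/18.
For Mᵀz: Σz = 6, Σ1/x·z = 2/3.
So MᵀM·[p, q]ᵀ = Mᵀz: [[4, 4/3]; [4/3, 29/18]]·[p, q]ᵀ = [6, 2/3]ᵀ.
Eliminating q: (29/18)·(row 1) − (4/3)·(row 2) gives (14/3)·p = (29/18)·6 − (4/3)·(2/3) = 79/9, so p = 79/42.
Then q = ((2/3) − (4/3)·(79/42))/(29/18) = -8/7.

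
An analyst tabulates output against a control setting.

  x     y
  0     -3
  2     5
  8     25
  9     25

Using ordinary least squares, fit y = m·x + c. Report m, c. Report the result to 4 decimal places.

m = 3.2000, c = -2.2000

The normal equations are: 149·m + 19·c = 435;  19·m + 4·c = 52.
Eliminating c: 4·(row 1) − 19·(row 2) gives 235·m = 4·435 − 19·52 = 752, so m = 16/5.
Then c = (52 − 19·(16/5))/4 = -11/5.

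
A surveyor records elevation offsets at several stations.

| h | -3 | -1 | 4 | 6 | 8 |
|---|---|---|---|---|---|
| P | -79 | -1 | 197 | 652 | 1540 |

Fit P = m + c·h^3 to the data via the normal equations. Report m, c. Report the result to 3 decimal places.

m = 2.951, c = 3.003

AᵀA·[m, c]ᵀ = AᵀP reads: 5·m + 764·c = 2309;  764·m + 313626·c = 944054.
det = 5·313626 − 764² = 984434.
m = (2309·313626 − 764·944054)/984434 = 1452589/492217; c = (5·944054 − 764·2309)/984434 = 1478097/492217.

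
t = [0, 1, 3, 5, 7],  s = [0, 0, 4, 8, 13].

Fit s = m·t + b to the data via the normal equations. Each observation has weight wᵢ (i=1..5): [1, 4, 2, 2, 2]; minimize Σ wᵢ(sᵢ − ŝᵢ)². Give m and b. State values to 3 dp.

m = 2.025, b = -1.714

Normal-equation sums: Σwᵢ·t·t = 170, Σwᵢ·t = 34, Σwᵢ·1 = 11.
Moment sums: Σwᵢ·t·s = 286, Σwᵢ·s = 50.
So XᵀWX·[m, b]ᵀ = XᵀWs: [[170, 34]; [34, 11]]·[m, b]ᵀ = [286, 50]ᵀ.
Δ = 170·11 − 34² = 714.
m = (286·11 − 34·50)/714 = 241/119; b = (170·50 − 34·286)/714 = -12/7.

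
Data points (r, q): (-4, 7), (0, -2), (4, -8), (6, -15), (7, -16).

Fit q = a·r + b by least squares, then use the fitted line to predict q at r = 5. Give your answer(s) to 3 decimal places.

q̂ = -11.808

Sums needed: Σr·r = 117, Σr = 13, Σ1 = 5.
And Σr·q = -262, Σq = -34.
Eliminating b: 5·(row 1) − 13·(row 2) gives 416·a = 5·(-262) − 13·(-34) = -868, so a = -217/104.
Then b = ((-34) − 13·(-217/104))/5 = -11/8.
At r = 5: q̂ = (-217/104)·(5) + (-11/8)·(1) = -307/26.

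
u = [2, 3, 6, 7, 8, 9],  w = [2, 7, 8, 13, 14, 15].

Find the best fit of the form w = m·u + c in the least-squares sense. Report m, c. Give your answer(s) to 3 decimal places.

Sums needed: Σu·u = 243, Σu = 35, Σ1 = 6.
Right-hand side: Σu·w = 411, Σw = 59.
Eliminating c: 6·(row 1) − 35·(row 2) gives 233·m = 6·411 − 35·59 = 401, so m = 401/233.
Then c = (59 − 35·(401/233))/6 = -48/233.

m = 1.721, c = -0.206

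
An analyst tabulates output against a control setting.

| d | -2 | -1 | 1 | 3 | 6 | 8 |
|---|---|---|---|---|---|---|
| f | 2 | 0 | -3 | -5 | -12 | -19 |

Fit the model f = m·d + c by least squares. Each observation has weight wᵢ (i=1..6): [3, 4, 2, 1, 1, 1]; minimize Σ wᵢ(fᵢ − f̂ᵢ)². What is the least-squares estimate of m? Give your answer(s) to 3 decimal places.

m = -1.913

Sums needed: Σwᵢ·d·d = 127, Σwᵢ·d = 9, Σwᵢ·1 = 12.
And Σwᵢ·d·f = -257, Σwᵢ·f = -36.
So XᵀWX·[m, c]ᵀ = XᵀWf: [[127, 9]; [9, 12]]·[m, c]ᵀ = [-257, -36]ᵀ.
Δ = 127·12 − 9² = 1443.
m = ((-257)·12 − 9·(-36))/1443 = -920/481; c = (127·(-36) − 9·(-257))/1443 = -753/481.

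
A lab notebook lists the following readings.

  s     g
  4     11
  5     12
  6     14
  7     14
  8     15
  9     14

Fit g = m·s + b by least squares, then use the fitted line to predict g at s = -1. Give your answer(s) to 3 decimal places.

Sums needed: Σs·s = 271, Σs = 39, Σ1 = 6.
For Mᵀg: Σs·g = 532, Σg = 80.
MᵀM·[m, b]ᵀ = Mᵀg becomes [[271, 39]; [39, 6]]·[m, b]ᵀ = [532, 80]ᵀ.
Δ = 271·6 − 39² = 105.
m = (532·6 − 39·80)/105 = 24/35; b = (271·80 − 39·532)/105 = 932/105.
At s = -1: ĝ = (24/35)·(-1) + (932/105)·(1) = 172/21.

ĝ = 8.190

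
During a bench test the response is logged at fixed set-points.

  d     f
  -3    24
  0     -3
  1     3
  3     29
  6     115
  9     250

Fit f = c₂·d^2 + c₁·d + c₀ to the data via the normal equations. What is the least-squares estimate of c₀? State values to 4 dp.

XᵀX·[c₂, c₁, c₀]ᵀ = Xᵀf reads: 8020·c₂ + 946·c₁ + 136·c₀ = 24870;  946·c₂ + 136·c₁ + 16·c₀ = 2958;  136·c₂ + 16·c₁ + 6·c₀ = 418.
(Σd^2·d^2 = 8020, Σd^2·d = 946, Σd^2 = 136, Σd·d = 136, Σd = 16, Σ1 = 6, Σd^2·f = 24870, Σd·f = 2958, Σf = 418.)
Inverting the 3×3 Gram matrix, [c₂, c₁, c₀]ᵀ = [3, 1, -1]ᵀ.

c₀ = -1.0000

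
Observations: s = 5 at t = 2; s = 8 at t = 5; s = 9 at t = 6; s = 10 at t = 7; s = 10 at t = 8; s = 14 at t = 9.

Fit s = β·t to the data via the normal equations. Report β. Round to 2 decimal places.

Entries of MᵀM: Σt·t = 259.
For Mᵀs: Σt·s = 380.
Normal equations: [[259]]·[β]ᵀ = [380]ᵀ.
Hence β = 380 / 259 ≈ 1.46718.

β = 1.47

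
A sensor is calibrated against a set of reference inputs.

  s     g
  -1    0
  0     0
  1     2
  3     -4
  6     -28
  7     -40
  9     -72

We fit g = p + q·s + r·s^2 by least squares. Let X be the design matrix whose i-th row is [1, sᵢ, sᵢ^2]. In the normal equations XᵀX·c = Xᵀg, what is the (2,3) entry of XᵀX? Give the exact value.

Row 2 ↔ basis s, column 3 ↔ basis s^2, so (XᵀX)_{2,3} = Σᵢ (s)·(s^2) = (-1)·(1) + (0)·(0) + (1)·(1) + (3)·(9) + (6)·(36) + (7)·(49) + (9)·(81) = 1315.

1315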